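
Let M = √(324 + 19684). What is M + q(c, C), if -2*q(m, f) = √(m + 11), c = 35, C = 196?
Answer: 2*√5002 - √46/2 ≈ 138.06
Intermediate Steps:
q(m, f) = -√(11 + m)/2 (q(m, f) = -√(m + 11)/2 = -√(11 + m)/2)
M = 2*√5002 (M = √20008 = 2*√5002 ≈ 141.45)
M + q(c, C) = 2*√5002 - √(11 + 35)/2 = 2*√5002 - √46/2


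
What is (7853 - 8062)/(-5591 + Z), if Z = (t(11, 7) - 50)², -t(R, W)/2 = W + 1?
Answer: 11/65 ≈ 0.16923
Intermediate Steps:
t(R, W) = -2 - 2*W (t(R, W) = -2*(W + 1) = -2*(1 + W) = -2 - 2*W)
Z = 4356 (Z = ((-2 - 2*7) - 50)² = ((-2 - 14) - 50)² = (-16 - 50)² = (-66)² = 4356)
(7853 - 8062)/(-5591 + Z) = (7853 - 8062)/(-5591 + 4356) = -209/(-1235) = -209*(-1/1235) = 11/65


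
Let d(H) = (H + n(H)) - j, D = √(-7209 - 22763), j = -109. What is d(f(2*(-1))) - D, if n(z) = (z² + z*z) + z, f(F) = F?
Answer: 113 - 2*I*√7493 ≈ 113.0 - 173.12*I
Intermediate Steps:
n(z) = z + 2*z² (n(z) = (z² + z²) + z = 2*z² + z = z + 2*z²)
D = 2*I*√7493 (D = √(-29972) = 2*I*√7493 ≈ 173.12*I)
d(H) = 109 + H + H*(1 + 2*H) (d(H) = (H + H*(1 + 2*H)) - 1*(-109) = (H + H*(1 + 2*H)) + 109 = 109 + H + H*(1 + 2*H))
d(f(2*(-1))) - D = (109 + 2*(-1) + (2*(-1))*(1 + 2*(2*(-1)))) - 2*I*√7493 = (109 - 2 - 2*(1 + 2*(-2))) - 2*I*√7493 = (109 - 2 - 2*(1 - 4)) - 2*I*√7493 = (109 - 2 - 2*(-3)) - 2*I*√7493 = (109 - 2 + 6) - 2*I*√7493 = 113 - 2*I*√7493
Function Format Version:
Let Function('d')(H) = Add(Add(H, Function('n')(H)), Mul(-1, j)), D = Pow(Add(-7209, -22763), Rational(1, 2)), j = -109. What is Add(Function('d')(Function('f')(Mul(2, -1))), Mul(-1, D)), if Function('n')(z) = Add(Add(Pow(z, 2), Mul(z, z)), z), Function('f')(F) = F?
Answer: Add(113, Mul(-2, I, Pow(7493, Rational(1, 2)))) ≈ Add(113.00, Mul(-173.12, I))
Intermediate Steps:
Function('n')(z) = Add(z, Mul(2, Pow(z, 2))) (Function('n')(z) = Add(Add(Pow(z, 2), Pow(z, 2)), z) = Add(Mul(2, Pow(z, 2)), z) = Add(z, Mul(2, Pow(z, 2))))
D = Mul(2, I, Pow(7493, Rational(1, 2))) (D = Pow(-29972, Rational(1, 2)) = Mul(2, I, Pow(7493, Rational(1, 2))) ≈ Mul(173.12, I))
Function('d')(H) = Add(109, H, Mul(H, Add(1, Mul(2, H)))) (Function('d')(H) = Add(Add(H, Mul(H, Add(1, Mul(2, H)))), Mul(-1, -109)) = Add(Add(H, Mul(H, Add(1, Mul(2, H)))), 109) = Add(109, H, Mul(H, Add(1, Mul(2, H)))))
Add(Function('d')(Function('f')(Mul(2, -1))), Mul(-1, D)) = Add(Add(109, Mul(2, -1), Mul(Mul(2, -1), Add(1, Mul(2, Mul(2, -1))))), Mul(-1, Mul(2, I, Pow(7493, Rational(1, 2))))) = Add(Add(109, -2, Mul(-2, Add(1, Mul(2, -2)))), Mul(-2, I, Pow(7493, Rational(1, 2)))) = Add(Add(109, -2, Mul(-2, Add(1, -4))), Mul(-2, I, Pow(7493, Rational(1, 2)))) = Add(Add(109, -2, Mul(-2, -3)), Mul(-2, I, Pow(7493, Rational(1, 2)))) = Add(Add(109, -2, 6), Mul(-2, I, Pow(7493, Rational(1, 2)))) = Add(113, Mul(-2, I, Pow(7493, Rational(1, 2))))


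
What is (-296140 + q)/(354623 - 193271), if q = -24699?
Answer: -320839/161352 ≈ -1.9884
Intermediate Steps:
(-296140 + q)/(354623 - 193271) = (-296140 - 24699)/(354623 - 193271) = -320839/161352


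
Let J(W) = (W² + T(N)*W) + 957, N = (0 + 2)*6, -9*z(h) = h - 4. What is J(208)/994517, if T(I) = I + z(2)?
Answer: 1303/27711 ≈ 0.047021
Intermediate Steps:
z(h) = 4/9 - h/9 (z(h) = -(h - 4)/9 = -(-4 + h)/9 = 4/9 - h/9)
N = 12 (N = 2*6 = 12)
T(I) = 2/9 + I (T(I) = I + (4/9 - ⅑*2) = I + (4/9 - 2/9) = I + 2/9 = 2/9 + I)
J(W) = 957 + W² + 110*W/9 (J(W) = (W² + (2/9 + 12)*W) + 957 = (W² + 110*W/9) + 957 = 957 + W² + 110*W/9)
J(208)/994517 = (957 + 208² + (110/9)*208)/994517 = (957 + 43264 + 22880/9)*(1/994517) = (420869/9)*(1/994517) = 1303/27711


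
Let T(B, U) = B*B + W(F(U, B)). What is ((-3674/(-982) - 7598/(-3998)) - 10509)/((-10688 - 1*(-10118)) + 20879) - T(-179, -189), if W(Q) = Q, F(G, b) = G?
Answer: -634931077123021/19933466281 ≈ -31853.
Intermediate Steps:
T(B, U) = U + B² (T(B, U) = B*B + U = B² + U = U + B²)
((-3674/(-982) - 7598/(-3998)) - 10509)/((-10688 - 1*(-10118)) + 20879) - T(-179, -189) = ((-3674/(-982) - 7598/(-3998)) - 10509)/((-10688 - 1*(-10118)) + 20879) - (-189 + (-179)²) = ((-3674*(-1/982) - 7598*(-1/3998)) - 10509)/((-10688 + 10118) + 20879) - (-189 + 32041) = ((1837/491 + 3799/1999) - 10509)/(-570 + 20879) - 1*31852 = (5537472/981509 - 10509)/20309 - 31852 = -10309140609/981509*1/20309 - 31852 = -10309140609/19933466281 - 31852 = -634931077123021/19933466281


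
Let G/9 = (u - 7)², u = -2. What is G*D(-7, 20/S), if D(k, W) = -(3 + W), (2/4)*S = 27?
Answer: -2457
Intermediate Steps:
S = 54 (S = 2*27 = 54)
G = 729 (G = 9*(-2 - 7)² = 9*(-9)² = 9*81 = 729)
D(k, W) = -3 - W
G*D(-7, 20/S) = 729*(-3 - 20/54) = 729*(-3 - 1*10/27) = 729*(-3 - 10/27) = 729*(-91/27) = -2457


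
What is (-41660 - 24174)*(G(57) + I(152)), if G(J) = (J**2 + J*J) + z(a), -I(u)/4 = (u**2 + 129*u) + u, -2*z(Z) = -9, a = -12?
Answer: 10859548719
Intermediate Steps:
z(Z) = 9/2 (z(Z) = -1/2*(-9) = 9/2)
I(u) = -520*u - 4*u**2 (I(u) = -4*((u**2 + 129*u) + u) = -4*(u**2 + 130*u) = -520*u - 4*u**2)
G(J) = 9/2 + 2*J**2 (G(J) = (J**2 + J*J) + 9/2 = (J**2 + J**2) + 9/2 = 2*J**2 + 9/2 = 9/2 + 2*J**2)
(-41660 - 24174)*(G(57) + I(152)) = (-41660 - 24174)*((9/2 + 2*57**2) - 4*152*(130 + 152)) = -65834*((9/2 + 2*3249) - 4*152*282) = -65834*((9/2 + 6498) - 171456) = -65834*(13005/2 - 171456) = -65834*(-329907/2) = 10859548719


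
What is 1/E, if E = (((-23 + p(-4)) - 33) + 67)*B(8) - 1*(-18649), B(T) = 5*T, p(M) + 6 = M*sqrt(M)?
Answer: 18849/355387201 + 320*I/355387201 ≈ 5.3038e-5 + 9.0043e-7*I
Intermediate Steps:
p(M) = -6 + M**(3/2) (p(M) = -6 + M*sqrt(M) = -6 + M**(3/2))
E = 18849 - 320*I (E = (((-23 + (-6 + (-4)**(3/2))) - 33) + 67)*(5*8) - 1*(-18649) = (((-23 + (-6 - 8*I)) - 33) + 67)*40 + 18649 = (((-29 - 8*I) - 33) + 67)*40 + 18649 = ((-62 - 8*I) + 67)*40 + 18649 = (5 - 8*I)*40 + 18649 = (200 - 320*I) + 18649 = 18849 - 320*I ≈ 18849.0 - 320.0*I)
1/E = 1/(18849 - 320*I) = (18849 + 320*I)/355387201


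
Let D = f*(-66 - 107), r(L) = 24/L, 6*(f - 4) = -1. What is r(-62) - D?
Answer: 123277/186 ≈ 662.78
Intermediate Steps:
f = 23/6 (f = 4 + (⅙)*(-1) = 4 - ⅙ = 23/6 ≈ 3.8333)
D = -3979/6 (D = 23*(-66 - 107)/6 = (23/6)*(-173) = -3979/6 ≈ -663.17)
r(-62) - D = 24/(-62) - 1*(-3979/6) = 24*(-1/62) + 3979/6 = -12/31 + 3979/6 = 123277/186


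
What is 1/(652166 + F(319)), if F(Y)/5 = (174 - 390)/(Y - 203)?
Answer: 29/18912544 ≈ 1.5334e-6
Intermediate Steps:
F(Y) = -1080/(-203 + Y) (F(Y) = 5*((174 - 390)/(Y - 203)) = 5*(-216/(-203 + Y)) = -1080/(-203 + Y))
1/(652166 + F(319)) = 1/(652166 - 1080/(-203 + 319)) = 1/(652166 - 1080/116) = 1/(652166 - 1080*1/116) = 1/(652166 - 270/29) = 1/(18912544/29) = 29/18912544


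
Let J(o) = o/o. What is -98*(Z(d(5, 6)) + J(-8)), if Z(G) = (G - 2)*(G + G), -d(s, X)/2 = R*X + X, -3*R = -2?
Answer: -86338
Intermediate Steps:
R = 2/3 (R = -1/3*(-2) = 2/3 ≈ 0.66667)
d(s, X) = -10*X/3 (d(s, X) = -2*(2*X/3 + X) = -10*X/3)
Z(G) = 2*G*(-2 + G) (Z(G) = (-2 + G)*(2*G) = 2*G*(-2 + G))
J(o) = 1
-98*(Z(d(5, 6)) + J(-8)) = -98*(2*(-10/3*6)*(-2 - 10/3*6) + 1) = -98*(2*(-20)*(-2 - 20) + 1) = -98*(2*(-20)*(-22) + 1) = -98*(880 + 1) = -98*881 = -86338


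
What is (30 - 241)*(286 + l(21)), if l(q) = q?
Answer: -64777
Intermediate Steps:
(30 - 241)*(286 + l(21)) = (30 - 241)*(286 + 21) = -211*307 = -64777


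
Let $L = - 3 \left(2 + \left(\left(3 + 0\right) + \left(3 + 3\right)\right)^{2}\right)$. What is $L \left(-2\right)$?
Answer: $498$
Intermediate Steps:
$L = -249$ ($L = - 3 \left(2 + \left(3 + 6\right)^{2}\right) = - 3 \left(2 + 9^{2}\right) = - 3 \left(2 + 81\right) = \left(-3\right) 83 = -249$)
$L \left(-2\right) = \left(-249\right) \left(-2\right) = 498$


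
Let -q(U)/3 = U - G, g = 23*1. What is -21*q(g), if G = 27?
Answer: -252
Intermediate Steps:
g = 23
q(U) = 81 - 3*U (q(U) = -3*(U - 1*27) = -3*(U - 27) = -3*(-27 + U) = 81 - 3*U)
-21*q(g) = -21*(81 - 3*23) = -21*(81 - 69) = -21*12 = -252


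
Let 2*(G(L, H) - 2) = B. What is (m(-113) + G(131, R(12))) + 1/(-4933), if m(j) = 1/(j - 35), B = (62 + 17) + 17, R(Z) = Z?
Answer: 36499119/730084 ≈ 49.993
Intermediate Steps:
B = 96 (B = 79 + 17 = 96)
m(j) = 1/(-35 + j)
G(L, H) = 50 (G(L, H) = 2 + (½)*96 = 2 + 48 = 50)
(m(-113) + G(131, R(12))) + 1/(-4933) = (1/(-35 - 113) + 50) + 1/(-4933) = (1/(-148) + 50) - 1/4933 = (-1/148 + 50) - 1/4933 = 7399/148 - 1/4933 = 36499119/730084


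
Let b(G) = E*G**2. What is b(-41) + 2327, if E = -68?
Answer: -111981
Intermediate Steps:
b(G) = -68*G**2
b(-41) + 2327 = -68*(-41)**2 + 2327 = -68*1681 + 2327 = -114308 + 2327 = -111981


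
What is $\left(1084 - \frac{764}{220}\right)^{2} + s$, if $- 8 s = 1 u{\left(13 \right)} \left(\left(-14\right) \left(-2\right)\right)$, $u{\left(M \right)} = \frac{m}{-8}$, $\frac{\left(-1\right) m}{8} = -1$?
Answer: $\frac{7063633257}{6050} \approx 1.1675 \cdot 10^{6}$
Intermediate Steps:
$m = 8$ ($m = \left(-8\right) \left(-1\right) = 8$)
$u{\left(M \right)} = -1$ ($u{\left(M \right)} = \frac{8}{-8} = 8 \left(- \frac{1}{8}\right) = -1$)
$s = \frac{7}{2}$ ($s = - \frac{1 \left(-1\right) \left(\left(-14\right) \left(-2\right)\right)}{8} = - \frac{\left(-1\right) 28}{8} = \left(- \frac{1}{8}\right) \left(-28\right) = \frac{7}{2} \approx 3.5$)
$\left(1084 - \frac{764}{220}\right)^{2} + s = \left(1084 - \frac{764}{220}\right)^{2} + \frac{7}{2} = \left(1084 - \frac{191}{55}\right)^{2} + \frac{7}{2} = \left(\frac{59429}{55}\right)^{2} + \frac{7}{2} = \frac{3531806041}{3025} + \frac{7}{2} = \frac{7063633257}{6050}$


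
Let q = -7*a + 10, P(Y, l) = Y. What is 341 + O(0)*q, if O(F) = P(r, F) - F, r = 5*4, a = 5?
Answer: -159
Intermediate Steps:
r = 20
O(F) = 20 - F
q = -25 (q = -7*5 + 10 = -35 + 10 = -25)
341 + O(0)*q = 341 + (20 - 1*0)*(-25) = 341 + (20 + 0)*(-25) = 341 + 20*(-25) = 341 - 500 = -159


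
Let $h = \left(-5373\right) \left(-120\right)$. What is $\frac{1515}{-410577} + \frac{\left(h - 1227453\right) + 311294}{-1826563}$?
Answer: $\frac{36220981426}{249981585617} \approx 0.14489$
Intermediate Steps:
$h = 644760$
$\frac{1515}{-410577} + \frac{\left(h - 1227453\right) + 311294}{-1826563} = \frac{1515}{-410577} + \frac{\left(644760 - 1227453\right) + 311294}{-1826563} = 1515 \left(- \frac{1}{410577}\right) + \left(-582693 + 311294\right) \left(- \frac{1}{1826563}\right) = - \frac{505}{136859} - - \frac{271399}{1826563} = - \frac{505}{136859} + \frac{271399}{1826563} = \frac{36220981426}{249981585617}$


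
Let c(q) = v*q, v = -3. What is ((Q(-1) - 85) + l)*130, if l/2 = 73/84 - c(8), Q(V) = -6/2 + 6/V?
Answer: -120835/21 ≈ -5754.0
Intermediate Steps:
c(q) = -3*q
Q(V) = -3 + 6/V (Q(V) = -6*½ + 6/V = -3 + 6/V)
l = 2089/42 (l = 2*(73/84 - (-3)*8) = 2*(73*(1/84) - 1*(-24)) = 2*(73/84 + 24) = 2*(2089/84) = 2089/42 ≈ 49.738)
((Q(-1) - 85) + l)*130 = (((-3 + 6/(-1)) - 85) + 2089/42)*130 = (((-3 + 6*(-1)) - 85) + 2089/42)*130 = (((-3 - 6) - 85) + 2089/42)*130 = ((-9 - 85) + 2089/42)*130 = (-94 + 2089/42)*130 = -1859/42*130 = -120835/21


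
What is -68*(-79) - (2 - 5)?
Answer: 5375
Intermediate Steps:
-68*(-79) - (2 - 5) = 5372 - 1*(-3) = 5372 + 3 = 5375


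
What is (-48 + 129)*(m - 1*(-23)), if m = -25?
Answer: -162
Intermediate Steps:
(-48 + 129)*(m - 1*(-23)) = (-48 + 129)*(-25 - 1*(-23)) = 81*(-25 + 23) = 81*(-2) = -162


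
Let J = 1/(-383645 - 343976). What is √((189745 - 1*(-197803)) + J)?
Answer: √205180436611502647/727621 ≈ 622.53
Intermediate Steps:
J = -1/727621 (J = 1/(-727621) = -1/727621 ≈ -1.3743e-6)
√((189745 - 1*(-197803)) + J) = √((189745 - 1*(-197803)) - 1/727621) = √((189745 + 197803) - 1/727621) = √(387548 - 1/727621) = √(281988063307/727621) = √205180436611502647/727621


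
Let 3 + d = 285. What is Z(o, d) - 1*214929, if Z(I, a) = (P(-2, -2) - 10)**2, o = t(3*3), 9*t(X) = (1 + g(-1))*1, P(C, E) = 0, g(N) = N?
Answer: -214829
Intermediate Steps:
d = 282 (d = -3 + 285 = 282)
t(X) = 0 (t(X) = ((1 - 1)*1)/9 = (0*1)/9 = (1/9)*0 = 0)
o = 0
Z(I, a) = 100 (Z(I, a) = (0 - 10)**2 = (-10)**2 = 100)
Z(o, d) - 1*214929 = 100 - 1*214929 = 100 - 214929 = -214829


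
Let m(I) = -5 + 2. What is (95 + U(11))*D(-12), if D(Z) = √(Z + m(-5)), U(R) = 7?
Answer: 102*I*√15 ≈ 395.04*I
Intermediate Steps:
m(I) = -3
D(Z) = √(-3 + Z) (D(Z) = √(Z - 3) = √(-3 + Z))
(95 + U(11))*D(-12) = (95 + 7)*√(-3 - 12) = 102*√(-15) = 102*(I*√15) = 102*I*√15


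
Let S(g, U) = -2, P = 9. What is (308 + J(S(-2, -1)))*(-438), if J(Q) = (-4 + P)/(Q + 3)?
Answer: -137094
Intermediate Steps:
J(Q) = 5/(3 + Q) (J(Q) = (-4 + 9)/(Q + 3) = 5/(3 + Q))
(308 + J(S(-2, -1)))*(-438) = (308 + 5/(3 - 2))*(-438) = (308 + 5/1)*(-438) = (308 + 5*1)*(-438) = (308 + 5)*(-438) = 313*(-438) = -137094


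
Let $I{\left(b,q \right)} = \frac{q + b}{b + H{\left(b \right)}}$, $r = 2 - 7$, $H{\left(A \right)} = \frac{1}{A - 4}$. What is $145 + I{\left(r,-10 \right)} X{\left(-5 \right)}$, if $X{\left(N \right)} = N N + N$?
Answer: $\frac{4685}{23} \approx 203.7$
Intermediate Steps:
$X{\left(N \right)} = N + N^{2}$ ($X{\left(N \right)} = N^{2} + N = N + N^{2}$)
$H{\left(A \right)} = \frac{1}{-4 + A}$
$r = -5$ ($r = 2 - 7 = -5$)
$I{\left(b,q \right)} = \frac{b + q}{b + \frac{1}{-4 + b}}$ ($I{\left(b,q \right)} = \frac{q + b}{b + \frac{1}{-4 + b}} = \frac{b + q}{b + \frac{1}{-4 + b}}$)
$145 + I{\left(r,-10 \right)} X{\left(-5 \right)} = 145 + \frac{\left(-4 - 5\right) \left(-5 - 10\right)}{1 - 5 \left(-4 - 5\right)} \left(- 5 \left(1 - 5\right)\right) = 145 + \frac{1}{1 - -45} \left(-9\right) \left(-15\right) \left(\left(-5\right) \left(-4\right)\right) = 145 + \frac{1}{1 + 45} \left(-9\right) \left(-15\right) 20 = 145 + \frac{1}{46} \left(-9\right) \left(-15\right) 20 = 145 + \frac{135}{46} \cdot 20 = 145 + \frac{1350}{23} = \frac{4685}{23}$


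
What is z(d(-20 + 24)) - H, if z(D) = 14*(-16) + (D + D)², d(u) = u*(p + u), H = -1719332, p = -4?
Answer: 1719108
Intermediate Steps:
d(u) = u*(-4 + u)
z(D) = -224 + 4*D² (z(D) = -224 + (2*D)² = -224 + 4*D²)
z(d(-20 + 24)) - H = (-224 + 4*((-20 + 24)*(-4 + (-20 + 24)))²) - 1*(-1719332) = (-224 + 4*(4*(-4 + 4))²) + 1719332 = (-224 + 4*(4*0)²) + 1719332 = (-224 + 4*0²) + 1719332 = (-224 + 4*0) + 1719332 = (-224 + 0) + 1719332 = -224 + 1719332 = 1719108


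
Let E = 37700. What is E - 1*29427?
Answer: 8273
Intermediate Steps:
E - 1*29427 = 37700 - 1*29427 = 37700 - 29427 = 8273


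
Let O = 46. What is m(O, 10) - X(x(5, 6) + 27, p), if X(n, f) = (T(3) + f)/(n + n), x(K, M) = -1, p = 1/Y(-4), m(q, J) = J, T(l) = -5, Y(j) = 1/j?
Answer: 529/52 ≈ 10.173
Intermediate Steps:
p = -4 (p = 1/(1/(-4)) = 1/(-1/4) = -4)
X(n, f) = (-5 + f)/(2*n) (X(n, f) = (-5 + f)/(n + n) = (-5 + f)/((2*n)) = (-5 + f)*(1/(2*n)) = (-5 + f)/(2*n))
m(O, 10) - X(x(5, 6) + 27, p) = 10 - (-5 - 4)/(2*(-1 + 27)) = 10 - (-9)/(2*26) = 10 - 1*(-9/52) = 10 + 9/52 = 529/52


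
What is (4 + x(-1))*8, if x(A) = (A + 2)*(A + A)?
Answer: 16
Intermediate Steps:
x(A) = 2*A*(2 + A) (x(A) = (2 + A)*(2*A) = 2*A*(2 + A))
(4 + x(-1))*8 = (4 + 2*(-1)*(2 - 1))*8 = (4 + 2*(-1)*1)*8 = (4 - 2)*8 = 2*8 = 16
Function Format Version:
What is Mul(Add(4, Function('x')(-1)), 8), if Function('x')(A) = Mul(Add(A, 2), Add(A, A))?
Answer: 16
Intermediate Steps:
Function('x')(A) = Mul(2, A, Add(2, A)) (Function('x')(A) = Mul(Add(2, A), Mul(2, A)) = Mul(2, A, Add(2, A)))
Mul(Add(4, Function('x')(-1)), 8) = Mul(Add(4, Mul(2, -1, Add(2, -1))), 8) = Mul(Add(4, Mul(2, -1, 1)), 8) = Mul(Add(4, -2), 8) = Mul(2, 8) = 16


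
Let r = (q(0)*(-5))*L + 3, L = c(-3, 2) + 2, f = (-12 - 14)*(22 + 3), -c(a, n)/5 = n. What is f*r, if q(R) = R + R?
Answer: -1950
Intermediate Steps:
q(R) = 2*R
c(a, n) = -5*n
f = -650 (f = -26*25 = -650)
L = -8 (L = -5*2 + 2 = -10 + 2 = -8)
r = 3 (r = ((2*0)*(-5))*(-8) + 3 = (0*(-5))*(-8) + 3 = 0*(-8) + 3 = 0 + 3 = 3)
f*r = -650*3 = -1950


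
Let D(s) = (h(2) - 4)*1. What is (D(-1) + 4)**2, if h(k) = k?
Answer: 4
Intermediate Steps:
D(s) = -2 (D(s) = (2 - 4)*1 = -2*1 = -2)
(D(-1) + 4)**2 = (-2 + 4)**2 = 2**2 = 4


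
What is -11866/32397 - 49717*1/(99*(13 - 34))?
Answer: 528670745/22451121 ≈ 23.548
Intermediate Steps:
-11866/32397 - 49717*1/(99*(13 - 34)) = -11866*1/32397 - 49717/((-21*99)) = -11866/32397 - 49717/(-2079) = -11866/32397 - 49717*(-1/2079) = -11866/32397 + 49717/2079 = 528670745/22451121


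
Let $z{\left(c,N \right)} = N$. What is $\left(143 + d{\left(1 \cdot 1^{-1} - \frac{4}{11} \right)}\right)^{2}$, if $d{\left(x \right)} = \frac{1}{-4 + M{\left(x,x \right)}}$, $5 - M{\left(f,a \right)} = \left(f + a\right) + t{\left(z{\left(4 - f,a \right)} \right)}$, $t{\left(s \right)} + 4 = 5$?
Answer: $\frac{3964081}{196} \approx 20225.0$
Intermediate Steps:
$t{\left(s \right)} = 1$ ($t{\left(s \right)} = -4 + 5 = 1$)
$M{\left(f,a \right)} = 4 - a - f$ ($M{\left(f,a \right)} = 5 - \left(\left(f + a\right) + 1\right) = 5 - \left(\left(a + f\right) + 1\right) = 5 - \left(1 + a + f\right) = 4 - a - f$)
$d{\left(x \right)} = - \frac{1}{2 x}$ ($d{\left(x \right)} = \frac{1}{-4 - \left(-4 + 2 x\right)} = \frac{1}{\left(-2\right) x} = - \frac{1}{2 x}$)
$\left(143 + d{\left(1 \cdot 1^{-1} - \frac{4}{11} \right)}\right)^{2} = \left(143 - \frac{1}{2 \left(1 \cdot 1^{-1} - \frac{4}{11}\right)}\right)^{2} = \left(143 - \frac{1}{2 \left(1 \cdot 1 - \frac{4}{11}\right)}\right)^{2} = \left(143 - \frac{1}{2 \left(1 - \frac{4}{11}\right)}\right)^{2} = \left(143 - \frac{1}{2 \cdot \frac{7}{11}}\right)^{2} = \left(143 - \frac{11}{14}\right)^{2} = \left(\frac{1991}{14}\right)^{2} = \frac{3964081}{196}$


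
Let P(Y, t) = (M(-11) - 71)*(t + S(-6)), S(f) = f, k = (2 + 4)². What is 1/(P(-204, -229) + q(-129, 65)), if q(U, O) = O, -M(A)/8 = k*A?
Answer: -1/727730 ≈ -1.3741e-6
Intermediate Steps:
k = 36 (k = 6² = 36)
M(A) = -288*A
P(Y, t) = -18582 + 3097*t (P(Y, t) = (-288*(-11) - 71)*(t - 6) = (3168 - 71)*(-6 + t) = 3097*(-6 + t) = -18582 + 3097*t)
1/(P(-204, -229) + q(-129, 65)) = 1/((-18582 + 3097*(-229)) + 65) = 1/((-18582 - 709213) + 65) = 1/(-727795 + 65) = 1/(-727730) = -1/727730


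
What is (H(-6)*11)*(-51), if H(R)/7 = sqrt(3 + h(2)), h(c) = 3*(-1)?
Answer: 0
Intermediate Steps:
h(c) = -3
H(R) = 0 (H(R) = 7*sqrt(3 - 3) = 7*sqrt(0) = 7*0 = 0)
(H(-6)*11)*(-51) = (0*11)*(-51) = 0*(-51) = 0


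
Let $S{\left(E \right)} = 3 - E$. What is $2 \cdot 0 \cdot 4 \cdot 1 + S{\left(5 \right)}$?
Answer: $-2$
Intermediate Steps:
$2 \cdot 0 \cdot 4 \cdot 1 + S{\left(5 \right)} = 2 \cdot 0 \cdot 4 \cdot 1 + \left(3 - 5\right) = 2 \cdot 0 \cdot 1 + \left(3 - 5\right) = 2 \cdot 0 - 2 = 0 - 2 = -2$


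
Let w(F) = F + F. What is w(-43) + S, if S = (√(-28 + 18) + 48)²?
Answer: 2208 + 96*I*√10 ≈ 2208.0 + 303.58*I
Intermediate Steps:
w(F) = 2*F
S = (48 + I*√10)² (S = (√(-10) + 48)² = (I*√10 + 48)² = (48 + I*√10)² ≈ 2294.0 + 303.58*I)
w(-43) + S = 2*(-43) + (48 + I*√10)² = -86 + (48 + I*√10)²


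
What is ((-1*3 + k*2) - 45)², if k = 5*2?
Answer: 784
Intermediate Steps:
k = 10
((-1*3 + k*2) - 45)² = ((-1*3 + 10*2) - 45)² = ((-3 + 20) - 45)² = (17 - 45)² = (-28)² = 784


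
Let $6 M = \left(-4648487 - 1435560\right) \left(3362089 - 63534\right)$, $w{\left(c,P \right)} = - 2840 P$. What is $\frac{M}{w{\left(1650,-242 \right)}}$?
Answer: $- \frac{4013712730417}{824736} \approx -4.8667 \cdot 10^{6}$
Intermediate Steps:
$M = - \frac{20068563652085}{6}$ ($M = \frac{\left(-4648487 - 1435560\right) \left(3362089 - 63534\right)}{6} = \frac{\left(-4648487 - 1435560\right) 3298555}{6} = \frac{\left(-6084047\right) 3298555}{6} = \frac{1}{6} \left(-20068563652085\right) = - \frac{20068563652085}{6} \approx -3.3448 \cdot 10^{12}$)
$\frac{M}{w{\left(1650,-242 \right)}} = - \frac{20068563652085}{6 \left(\left(-2840\right) \left(-242\right)\right)} = - \frac{20068563652085}{6 \cdot 687280} = \left(- \frac{20068563652085}{6}\right) \frac{1}{687280} = - \frac{4013712730417}{824736}$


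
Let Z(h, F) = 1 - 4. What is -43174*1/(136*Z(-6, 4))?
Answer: 21587/204 ≈ 105.82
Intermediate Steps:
Z(h, F) = -3
-43174*1/(136*Z(-6, 4)) = -43174/(136*(-3)) = -43174/(-408) = -43174*(-1/408) = 21587/204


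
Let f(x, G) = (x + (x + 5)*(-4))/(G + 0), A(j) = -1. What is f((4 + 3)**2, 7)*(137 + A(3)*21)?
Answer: -19372/7 ≈ -2767.4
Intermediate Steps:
f(x, G) = (-20 - 3*x)/G (f(x, G) = (x + (5 + x)*(-4))/G = (x + (-20 - 4*x))/G = (-20 - 3*x)/G)
f((4 + 3)**2, 7)*(137 + A(3)*21) = ((-20 - 3*(4 + 3)**2)/7)*(137 - 1*21) = ((-20 - 3*7**2)/7)*(137 - 21) = ((-20 - 3*49)/7)*116 = ((-20 - 147)/7)*116 = ((1/7)*(-167))*116 = -167/7*116 = -19372/7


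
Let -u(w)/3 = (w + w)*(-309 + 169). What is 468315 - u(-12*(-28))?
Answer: 186075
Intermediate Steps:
u(w) = 840*w (u(w) = -3*(w + w)*(-309 + 169) = -3*2*w*(-140) = -(-840)*w = 840*w)
468315 - u(-12*(-28)) = 468315 - 840*(-12*(-28)) = 468315 - 840*336 = 468315 - 1*282240 = 468315 - 282240 = 186075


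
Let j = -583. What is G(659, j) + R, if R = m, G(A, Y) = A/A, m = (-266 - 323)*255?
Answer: -150194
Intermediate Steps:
m = -150195 (m = -589*255 = -150195)
G(A, Y) = 1
R = -150195
G(659, j) + R = 1 - 150195 = -150194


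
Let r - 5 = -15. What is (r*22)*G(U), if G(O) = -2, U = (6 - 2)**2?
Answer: 440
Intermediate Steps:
r = -10 (r = 5 - 15 = -10)
U = 16 (U = 4**2 = 16)
(r*22)*G(U) = -10*22*(-2) = -220*(-2) = 440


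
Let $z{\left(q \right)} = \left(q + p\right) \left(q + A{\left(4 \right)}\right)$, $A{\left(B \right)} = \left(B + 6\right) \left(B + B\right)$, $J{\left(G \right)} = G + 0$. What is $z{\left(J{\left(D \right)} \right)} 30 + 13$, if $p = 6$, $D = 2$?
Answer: $19693$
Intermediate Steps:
$J{\left(G \right)} = G$
$A{\left(B \right)} = 2 B \left(6 + B\right)$ ($A{\left(B \right)} = \left(6 + B\right) 2 B = 2 B \left(6 + B\right)$)
$z{\left(q \right)} = \left(6 + q\right) \left(80 + q\right)$ ($z{\left(q \right)} = \left(q + 6\right) \left(q + 2 \cdot 4 \left(6 + 4\right)\right) = \left(6 + q\right) \left(q + 2 \cdot 4 \cdot 10\right) = \left(6 + q\right) \left(q + 80\right) = \left(6 + q\right) \left(80 + q\right)$)
$z{\left(J{\left(D \right)} \right)} 30 + 13 = \left(480 + 2^{2} + 86 \cdot 2\right) 30 + 13 = \left(480 + 4 + 172\right) 30 + 13 = 656 \cdot 30 + 13 = 19680 + 13 = 19693$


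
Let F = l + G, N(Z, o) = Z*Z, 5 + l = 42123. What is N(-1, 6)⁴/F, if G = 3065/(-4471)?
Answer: 4471/188306513 ≈ 2.3743e-5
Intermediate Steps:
l = 42118 (l = -5 + 42123 = 42118)
G = -3065/4471 (G = 3065*(-1/4471) = -3065/4471 ≈ -0.68553)
N(Z, o) = Z²
F = 188306513/4471 (F = 42118 - 3065/4471 = 188306513/4471 ≈ 42117.)
N(-1, 6)⁴/F = ((-1)²)⁴/(188306513/4471) = 1⁴*(4471/188306513) = 1*(4471/188306513) = 4471/188306513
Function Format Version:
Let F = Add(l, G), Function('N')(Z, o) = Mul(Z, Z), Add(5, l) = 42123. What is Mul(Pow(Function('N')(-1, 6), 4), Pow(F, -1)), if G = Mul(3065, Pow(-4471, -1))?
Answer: Rational(4471, 188306513) ≈ 2.3743e-5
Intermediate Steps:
l = 42118 (l = Add(-5, 42123) = 42118)
G = Rational(-3065, 4471) (G = Mul(3065, Rational(-1, 4471)) = Rational(-3065, 4471) ≈ -0.68553)
Function('N')(Z, o) = Pow(Z, 2)
F = Rational(188306513, 4471) (F = Add(42118, Rational(-3065, 4471)) = Rational(188306513, 4471) ≈ 42117.)
Mul(Pow(Function('N')(-1, 6), 4), Pow(F, -1)) = Mul(Pow(Pow(-1, 2), 4), Pow(Rational(188306513, 4471), -1)) = Mul(Pow(1, 4), Rational(4471, 188306513)) = Mul(1, Rational(4471, 188306513)) = Rational(4471, 188306513)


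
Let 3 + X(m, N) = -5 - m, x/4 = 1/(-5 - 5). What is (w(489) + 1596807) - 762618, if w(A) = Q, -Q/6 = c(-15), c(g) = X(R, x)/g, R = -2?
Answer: 4170933/5 ≈ 8.3419e+5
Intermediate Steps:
x = -⅖ (x = 4/(-5 - 5) = 4/(-10) = 4*(-⅒) = -⅖ ≈ -0.40000)
X(m, N) = -8 - m (X(m, N) = -3 + (-5 - m) = -8 - m)
c(g) = -6/g (c(g) = (-8 - 1*(-2))/g = (-8 + 2)/g = -6/g)
Q = -12/5 (Q = -(-36)/(-15) = -(-36)*(-1)/15 = -6*⅖ = -12/5 ≈ -2.4000)
w(A) = -12/5
(w(489) + 1596807) - 762618 = (-12/5 + 1596807) - 762618 = 7984023/5 - 762618 = 4170933/5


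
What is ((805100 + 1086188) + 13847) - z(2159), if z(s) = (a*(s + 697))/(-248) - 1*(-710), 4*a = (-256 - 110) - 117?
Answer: 235976269/124 ≈ 1.9030e+6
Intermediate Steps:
a = -483/4 (a = ((-256 - 110) - 117)/4 = (-366 - 117)/4 = (¼)*(-483) = -483/4 ≈ -120.75)
z(s) = 1040971/992 + 483*s/992 (z(s) = -483*(s + 697)/4/(-248) - 1*(-710) = -483*(697 + s)/4*(-1/248) + 710 = (-336651/4 - 483*s/4)*(-1/248) + 710 = (336651/992 + 483*s/992) + 710 = 1040971/992 + 483*s/992)
((805100 + 1086188) + 13847) - z(2159) = ((805100 + 1086188) + 13847) - (1040971/992 + (483/992)*2159) = (1891288 + 13847) - (1040971/992 + 1042797/992) = 1905135 - 1*260471/124 = 1905135 - 260471/124 = 235976269/124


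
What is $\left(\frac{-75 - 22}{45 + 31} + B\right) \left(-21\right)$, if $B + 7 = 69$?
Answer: $- \frac{96915}{76} \approx -1275.2$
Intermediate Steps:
$B = 62$ ($B = -7 + 69 = 62$)
$\left(\frac{-75 - 22}{45 + 31} + B\right) \left(-21\right) = \left(\frac{-75 - 22}{45 + 31} + 62\right) \left(-21\right) = \left(- \frac{97}{76} + 62\right) \left(-21\right) = \frac{4615}{76} \left(-21\right) = - \frac{96915}{76}$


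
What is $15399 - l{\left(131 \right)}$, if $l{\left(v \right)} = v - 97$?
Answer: $15365$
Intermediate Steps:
$l{\left(v \right)} = -97 + v$
$15399 - l{\left(131 \right)} = 15399 - \left(-97 + 131\right) = 15399 - 34 = 15365$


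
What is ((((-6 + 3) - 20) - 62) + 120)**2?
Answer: 1225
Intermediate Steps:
((((-6 + 3) - 20) - 62) + 120)**2 = (((-3 - 20) - 62) + 120)**2 = ((-23 - 62) + 120)**2 = (-85 + 120)**2 = 35**2 = 1225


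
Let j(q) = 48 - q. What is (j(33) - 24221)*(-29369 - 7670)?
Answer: 896566034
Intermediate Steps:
(j(33) - 24221)*(-29369 - 7670) = ((48 - 1*33) - 24221)*(-29369 - 7670) = ((48 - 33) - 24221)*(-37039) = (15 - 24221)*(-37039) = -24206*(-37039) = 896566034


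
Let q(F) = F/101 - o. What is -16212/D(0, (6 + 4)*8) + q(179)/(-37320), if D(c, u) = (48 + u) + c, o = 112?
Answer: -636529071/5025760 ≈ -126.65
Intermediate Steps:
q(F) = -112 + F/101 (q(F) = F/101 - 1*112 = F*(1/101) - 112 = F/101 - 112 = -112 + F/101)
D(c, u) = 48 + c + u
-16212/D(0, (6 + 4)*8) + q(179)/(-37320) = -16212/(48 + 0 + (6 + 4)*8) + (-112 + (1/101)*179)/(-37320) = -16212/(48 + 0 + 10*8) + (-112 + 179/101)*(-1/37320) = -16212/(48 + 0 + 80) - 11133/101*(-1/37320) = -16212/128 + 3711/1256440 = -16212*1/128 + 3711/1256440 = -4053/32 + 3711/1256440 = -636529071/5025760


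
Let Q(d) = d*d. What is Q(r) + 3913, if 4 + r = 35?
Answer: 4874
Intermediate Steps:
r = 31 (r = -4 + 35 = 31)
Q(d) = d²
Q(r) + 3913 = 31² + 3913 = 961 + 3913 = 4874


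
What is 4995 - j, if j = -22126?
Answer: 27121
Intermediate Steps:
4995 - j = 4995 - 1*(-22126) = 4995 + 22126 = 27121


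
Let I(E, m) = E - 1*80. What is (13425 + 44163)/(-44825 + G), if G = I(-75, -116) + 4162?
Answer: -9598/6803 ≈ -1.4108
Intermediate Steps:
I(E, m) = -80 + E (I(E, m) = E - 80 = -80 + E)
G = 4007 (G = (-80 - 75) + 4162 = -155 + 4162 = 4007)
(13425 + 44163)/(-44825 + G) = (13425 + 44163)/(-44825 + 4007) = 57588/(-40818) = 57588*(-1/40818) = -9598/6803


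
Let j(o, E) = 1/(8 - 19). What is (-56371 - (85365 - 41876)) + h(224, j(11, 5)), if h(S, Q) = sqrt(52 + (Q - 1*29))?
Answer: -99860 + 6*sqrt(77)/11 ≈ -99855.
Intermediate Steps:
j(o, E) = -1/11 (j(o, E) = 1/(-11) = -1/11)
h(S, Q) = sqrt(23 + Q) (h(S, Q) = sqrt(52 + (Q - 29)) = sqrt(52 + (-29 + Q)) = sqrt(23 + Q))
(-56371 - (85365 - 41876)) + h(224, j(11, 5)) = (-56371 - (85365 - 41876)) + sqrt(23 - 1/11) = (-56371 - 1*43489) + sqrt(252/11) = (-56371 - 43489) + 6*sqrt(77)/11 = -99860 + 6*sqrt(77)/11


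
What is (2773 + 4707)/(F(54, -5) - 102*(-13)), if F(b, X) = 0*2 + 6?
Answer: 1870/333 ≈ 5.6156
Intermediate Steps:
F(b, X) = 6 (F(b, X) = 0 + 6 = 6)
(2773 + 4707)/(F(54, -5) - 102*(-13)) = (2773 + 4707)/(6 - 102*(-13)) = 7480/(6 + 1326) = 7480/1332 = 7480*(1/1332) = 1870/333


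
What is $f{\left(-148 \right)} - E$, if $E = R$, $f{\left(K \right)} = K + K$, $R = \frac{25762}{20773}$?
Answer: $- \frac{6174570}{20773} \approx -297.24$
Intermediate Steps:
$R = \frac{25762}{20773}$ ($R = 25762 \cdot \frac{1}{20773} = \frac{25762}{20773} \approx 1.2402$)
$f{\left(K \right)} = 2 K$
$E = \frac{25762}{20773} \approx 1.2402$
$f{\left(-148 \right)} - E = 2 \left(-148\right) - \frac{25762}{20773} = -296 - \frac{25762}{20773} = - \frac{6174570}{20773}$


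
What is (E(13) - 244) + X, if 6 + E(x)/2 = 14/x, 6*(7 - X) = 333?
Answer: -7861/26 ≈ -302.35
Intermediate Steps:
X = -97/2 (X = 7 - 1/6*333 = 7 - 111/2 = -97/2 ≈ -48.500)
E(x) = -12 + 28/x (E(x) = -12 + 2*(14/x) = -12 + 28/x)
(E(13) - 244) + X = ((-12 + 28/13) - 244) - 97/2 = (-128/13 - 244) - 97/2 = -3300/13 - 97/2 = -7861/26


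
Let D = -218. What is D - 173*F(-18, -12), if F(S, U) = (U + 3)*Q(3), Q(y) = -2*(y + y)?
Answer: -18902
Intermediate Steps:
Q(y) = -4*y
F(S, U) = -36 - 12*U (F(S, U) = (U + 3)*(-4*3) = (3 + U)*(-12) = -36 - 12*U)
D - 173*F(-18, -12) = -218 - 173*(-36 - 12*(-12)) = -218 - 173*(-36 + 144) = -218 - 173*108 = -218 - 18684 = -18902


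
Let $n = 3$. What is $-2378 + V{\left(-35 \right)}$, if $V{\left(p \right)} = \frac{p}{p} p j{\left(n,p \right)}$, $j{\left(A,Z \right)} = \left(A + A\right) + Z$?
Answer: $-1363$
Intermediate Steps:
$j{\left(A,Z \right)} = Z + 2 A$ ($j{\left(A,Z \right)} = 2 A + Z = Z + 2 A$)
$V{\left(p \right)} = p \left(6 + p\right)$ ($V{\left(p \right)} = \frac{p}{p} p \left(p + 2 \cdot 3\right) = 1 p \left(p + 6\right) = p \left(6 + p\right)$)
$-2378 + V{\left(-35 \right)} = -2378 - 35 \left(6 - 35\right) = -2378 - -1015 = -2378 + 1015 = -1363$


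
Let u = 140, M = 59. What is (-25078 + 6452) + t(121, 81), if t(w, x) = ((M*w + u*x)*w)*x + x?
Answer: 181094134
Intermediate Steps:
t(w, x) = x + w*x*(59*w + 140*x) (t(w, x) = ((59*w + 140*x)*w)*x + x = (w*(59*w + 140*x))*x + x = w*x*(59*w + 140*x) + x = x + w*x*(59*w + 140*x))
(-25078 + 6452) + t(121, 81) = (-25078 + 6452) + 81*(1 + 59*121**2 + 140*121*81) = -18626 + 81*(1 + 59*14641 + 1372140) = -18626 + 81*(1 + 863819 + 1372140) = -18626 + 81*2235960 = -18626 + 181112760 = 181094134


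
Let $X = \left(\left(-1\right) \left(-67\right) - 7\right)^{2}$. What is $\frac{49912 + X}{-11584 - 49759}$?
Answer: $- \frac{53512}{61343} \approx -0.87234$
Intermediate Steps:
$X = 3600$ ($X = \left(67 - 7\right)^{2} = 60^{2} = 3600$)
$\frac{49912 + X}{-11584 - 49759} = \frac{49912 + 3600}{-11584 - 49759} = \frac{53512}{-61343} = 53512 \left(- \frac{1}{61343}\right) = - \frac{53512}{61343}$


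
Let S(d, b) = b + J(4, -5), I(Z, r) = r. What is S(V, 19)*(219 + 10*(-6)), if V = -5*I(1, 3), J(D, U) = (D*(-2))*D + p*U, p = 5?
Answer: -6042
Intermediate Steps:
J(D, U) = -2*D² + 5*U (J(D, U) = (D*(-2))*D + 5*U = (-2*D)*D + 5*U = -2*D² + 5*U)
V = -15 (V = -5*3 = -15)
S(d, b) = -57 + b (S(d, b) = b + (-2*4² + 5*(-5)) = b + (-2*16 - 25) = b + (-32 - 25) = b - 57 = -57 + b)
S(V, 19)*(219 + 10*(-6)) = (-57 + 19)*(219 + 10*(-6)) = -38*(219 - 60) = -38*159 = -6042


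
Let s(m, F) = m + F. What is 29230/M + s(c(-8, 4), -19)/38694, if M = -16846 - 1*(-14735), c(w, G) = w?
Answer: -377027539/27227678 ≈ -13.847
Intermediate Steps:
s(m, F) = F + m
M = -2111 (M = -16846 + 14735 = -2111)
29230/M + s(c(-8, 4), -19)/38694 = 29230/(-2111) + (-19 - 8)/38694 = 29230*(-1/2111) - 27*1/38694 = -29230/2111 - 9/12898 = -377027539/27227678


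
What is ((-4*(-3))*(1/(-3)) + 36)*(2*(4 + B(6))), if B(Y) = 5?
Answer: 576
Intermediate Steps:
((-4*(-3))*(1/(-3)) + 36)*(2*(4 + B(6))) = ((-4*(-3))*(1/(-3)) + 36)*(2*(4 + 5)) = (12*(1*(-1/3)) + 36)*(2*9) = (12*(-1/3) + 36)*18 = (-4 + 36)*18 = 32*18 = 576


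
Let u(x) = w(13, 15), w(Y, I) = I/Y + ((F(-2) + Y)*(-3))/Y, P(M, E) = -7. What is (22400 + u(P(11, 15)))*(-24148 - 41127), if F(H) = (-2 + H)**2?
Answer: -19003380200/13 ≈ -1.4618e+9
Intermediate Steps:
w(Y, I) = I/Y + (-48 - 3*Y)/Y (w(Y, I) = I/Y + (((-2 - 2)**2 + Y)*(-3))/Y = I/Y + (((-4)**2 + Y)*(-3))/Y = I/Y + ((16 + Y)*(-3))/Y = I/Y + (-48 - 3*Y)/Y)
u(x) = -72/13 (u(x) = (-48 + 15 - 3*13)/13 = (-48 + 15 - 39)/13 = (1/13)*(-72) = -72/13)
(22400 + u(P(11, 15)))*(-24148 - 41127) = (22400 - 72/13)*(-24148 - 41127) = (291128/13)*(-65275) = -19003380200/13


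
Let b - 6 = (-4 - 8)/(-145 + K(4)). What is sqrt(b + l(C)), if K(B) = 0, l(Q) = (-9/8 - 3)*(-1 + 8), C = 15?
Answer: I*sqrt(7667310)/580 ≈ 4.7741*I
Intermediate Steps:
l(Q) = -231/8 (l(Q) = (-9*1/8 - 3)*7 = (-9/8 - 3)*7 = -33/8*7 = -231/8)
b = 882/145 (b = 6 + (-4 - 8)/(-145 + 0) = 6 - 12/(-145) = 6 - 12*(-1/145) = 6 + 12/145 = 882/145 ≈ 6.0828)
sqrt(b + l(C)) = sqrt(882/145 - 231/8) = sqrt(-26439/1160) = I*sqrt(7667310)/580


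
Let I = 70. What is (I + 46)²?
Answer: 13456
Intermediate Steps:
(I + 46)² = (70 + 46)² = 116² = 13456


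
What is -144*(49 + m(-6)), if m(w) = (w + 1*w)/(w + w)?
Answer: -7200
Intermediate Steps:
m(w) = 1 (m(w) = (w + w)/((2*w)) = (2*w)*(1/(2*w)) = 1)
-144*(49 + m(-6)) = -144*(49 + 1) = -144*50 = -7200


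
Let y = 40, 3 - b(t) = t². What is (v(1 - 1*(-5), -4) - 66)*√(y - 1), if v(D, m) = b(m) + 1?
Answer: -78*√39 ≈ -487.11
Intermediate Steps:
b(t) = 3 - t²
v(D, m) = 4 - m² (v(D, m) = (3 - m²) + 1 = 4 - m²)
(v(1 - 1*(-5), -4) - 66)*√(y - 1) = ((4 - 1*(-4)²) - 66)*√(40 - 1) = ((4 - 1*16) - 66)*√39 = ((4 - 16) - 66)*√39 = (-12 - 66)*√39 = -78*√39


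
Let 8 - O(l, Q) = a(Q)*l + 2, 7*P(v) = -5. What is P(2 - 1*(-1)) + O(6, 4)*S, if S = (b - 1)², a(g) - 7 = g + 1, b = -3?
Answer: -7397/7 ≈ -1056.7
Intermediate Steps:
P(v) = -5/7 (P(v) = (⅐)*(-5) = -5/7)
a(g) = 8 + g (a(g) = 7 + (g + 1) = 7 + (1 + g) = 8 + g)
O(l, Q) = 6 - l*(8 + Q) (O(l, Q) = 8 - ((8 + Q)*l + 2) = 8 - (l*(8 + Q) + 2) = 8 - (2 + l*(8 + Q)) = 8 + (-2 - l*(8 + Q)) = 6 - l*(8 + Q))
S = 16 (S = (-3 - 1)² = (-4)² = 16)
P(2 - 1*(-1)) + O(6, 4)*S = -5/7 + (6 - 1*6*(8 + 4))*16 = -5/7 + (6 - 1*6*12)*16 = -5/7 + (6 - 72)*16 = -5/7 - 66*16 = -5/7 - 1056 = -7397/7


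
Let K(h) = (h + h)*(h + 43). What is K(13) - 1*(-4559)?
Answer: 6015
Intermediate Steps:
K(h) = 2*h*(43 + h) (K(h) = (2*h)*(43 + h) = 2*h*(43 + h))
K(13) - 1*(-4559) = 2*13*(43 + 13) - 1*(-4559) = 2*13*56 + 4559 = 1456 + 4559 = 6015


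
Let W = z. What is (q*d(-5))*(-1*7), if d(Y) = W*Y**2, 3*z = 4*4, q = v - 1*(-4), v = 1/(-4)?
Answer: -3500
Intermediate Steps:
v = -1/4 ≈ -0.25000
q = 15/4 (q = -1/4 - 1*(-4) = -1/4 + 4 = 15/4 ≈ 3.7500)
z = 16/3 (z = (4*4)/3 = (1/3)*16 = 16/3 ≈ 5.3333)
W = 16/3 ≈ 5.3333
d(Y) = 16*Y**2/3
(q*d(-5))*(-1*7) = (15*((16/3)*(-5)**2)/4)*(-1*7) = (15*((16/3)*25)/4)*(-7) = ((15/4)*(400/3))*(-7) = 500*(-7) = -3500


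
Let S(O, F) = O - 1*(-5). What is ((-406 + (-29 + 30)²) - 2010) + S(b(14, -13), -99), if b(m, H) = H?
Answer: -2423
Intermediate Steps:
S(O, F) = 5 + O (S(O, F) = O + 5 = 5 + O)
((-406 + (-29 + 30)²) - 2010) + S(b(14, -13), -99) = ((-406 + (-29 + 30)²) - 2010) + (5 - 13) = ((-406 + 1²) - 2010) - 8 = ((-406 + 1) - 2010) - 8 = (-405 - 2010) - 8 = -2415 - 8 = -2423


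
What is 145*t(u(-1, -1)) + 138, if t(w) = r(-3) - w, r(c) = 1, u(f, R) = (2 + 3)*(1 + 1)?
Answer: -1167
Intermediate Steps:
u(f, R) = 10 (u(f, R) = 5*2 = 10)
t(w) = 1 - w
145*t(u(-1, -1)) + 138 = 145*(1 - 1*10) + 138 = 145*(1 - 10) + 138 = 145*(-9) + 138 = -1305 + 138 = -1167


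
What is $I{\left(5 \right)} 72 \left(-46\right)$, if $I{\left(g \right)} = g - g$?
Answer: $0$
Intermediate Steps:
$I{\left(g \right)} = 0$
$I{\left(5 \right)} 72 \left(-46\right) = 0 \cdot 72 \left(-46\right) = 0 \left(-46\right) = 0$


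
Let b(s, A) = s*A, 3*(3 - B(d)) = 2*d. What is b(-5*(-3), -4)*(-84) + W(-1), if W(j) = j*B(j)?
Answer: 15109/3 ≈ 5036.3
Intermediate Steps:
B(d) = 3 - 2*d/3
b(s, A) = A*s
W(j) = j*(3 - 2*j/3)
b(-5*(-3), -4)*(-84) + W(-1) = -(-20)*(-3)*(-84) + (⅓)*(-1)*(9 - 2*(-1)) = -4*15*(-84) + (⅓)*(-1)*(9 + 2) = -60*(-84) + (⅓)*(-1)*11 = 5040 - 11/3 = 15109/3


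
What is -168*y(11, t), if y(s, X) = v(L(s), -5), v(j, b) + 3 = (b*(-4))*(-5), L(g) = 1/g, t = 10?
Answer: 17304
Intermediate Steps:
v(j, b) = -3 + 20*b (v(j, b) = -3 + (b*(-4))*(-5) = -3 - 4*b*(-5) = -3 + 20*b)
y(s, X) = -103 (y(s, X) = -3 + 20*(-5) = -3 - 100 = -103)
-168*y(11, t) = -168*(-103) = 17304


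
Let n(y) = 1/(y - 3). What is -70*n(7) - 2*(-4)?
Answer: -19/2 ≈ -9.5000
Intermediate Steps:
n(y) = 1/(-3 + y)
-70*n(7) - 2*(-4) = -70/(-3 + 7) - 2*(-4) = -70/4 + 8 = -70*1/4 + 8 = -35/2 + 8 = -19/2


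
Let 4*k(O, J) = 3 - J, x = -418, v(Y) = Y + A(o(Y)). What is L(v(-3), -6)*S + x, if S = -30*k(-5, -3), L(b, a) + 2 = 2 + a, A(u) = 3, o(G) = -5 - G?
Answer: -148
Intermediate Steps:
v(Y) = 3 + Y (v(Y) = Y + 3 = 3 + Y)
L(b, a) = a (L(b, a) = -2 + (2 + a) = a)
k(O, J) = ¾ - J/4 (k(O, J) = (3 - J)/4 = ¾ - J/4)
S = -45 (S = -30*(¾ - ¼*(-3)) = -30*(¾ + ¾) = -30*3/2 = -45)
L(v(-3), -6)*S + x = -6*(-45) - 418 = 270 - 418 = -148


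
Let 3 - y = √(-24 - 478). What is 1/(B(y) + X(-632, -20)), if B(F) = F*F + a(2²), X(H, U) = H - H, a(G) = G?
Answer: I/(3*(-163*I + 2*√502)) ≈ -0.0019013 + 0.00052269*I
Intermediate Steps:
X(H, U) = 0
y = 3 - I*√502 (y = 3 - √(-24 - 478) = 3 - √(-502) = 3 - I*√502 ≈ 3.0 - 22.405*I)
B(F) = 4 + F² (B(F) = F*F + 2² = F² + 4 = 4 + F²)
1/(B(y) + X(-632, -20)) = 1/((4 + (3 - I*√502)²) + 0) = 1/(4 + (3 - I*√502)²)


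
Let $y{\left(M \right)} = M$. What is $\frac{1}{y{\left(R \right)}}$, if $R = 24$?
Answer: $\frac{1}{24} \approx 0.041667$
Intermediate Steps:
$\frac{1}{y{\left(R \right)}} = \frac{1}{24}$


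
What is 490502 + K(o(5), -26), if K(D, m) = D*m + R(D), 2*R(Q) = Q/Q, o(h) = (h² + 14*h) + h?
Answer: 975805/2 ≈ 4.8790e+5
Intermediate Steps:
o(h) = h² + 15*h
R(Q) = ½ (R(Q) = (Q/Q)/2 = (½)*1 = ½)
K(D, m) = ½ + D*m (K(D, m) = D*m + ½ = ½ + D*m)
490502 + K(o(5), -26) = 490502 + (½ + (5*(15 + 5))*(-26)) = 490502 + (½ + (5*20)*(-26)) = 490502 + (½ + 100*(-26)) = 490502 + (½ - 2600) = 490502 - 5199/2 = 975805/2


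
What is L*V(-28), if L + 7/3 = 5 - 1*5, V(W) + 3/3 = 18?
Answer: -119/3 ≈ -39.667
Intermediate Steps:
V(W) = 17 (V(W) = -1 + 18 = 17)
L = -7/3 (L = -7/3 + (5 - 1*5) = -7/3 + (5 - 5) = -7/3 + 0 = -7/3 ≈ -2.3333)
L*V(-28) = -7/3*17 = -119/3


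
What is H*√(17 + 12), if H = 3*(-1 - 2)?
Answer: -9*√29 ≈ -48.466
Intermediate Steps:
H = -9 (H = 3*(-3) = -9)
H*√(17 + 12) = -9*√(17 + 12) = -9*√29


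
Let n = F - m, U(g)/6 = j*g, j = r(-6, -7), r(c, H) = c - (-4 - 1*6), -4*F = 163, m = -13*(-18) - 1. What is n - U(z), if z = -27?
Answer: 1497/4 ≈ 374.25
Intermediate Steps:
m = 233 (m = 234 - 1 = 233)
F = -163/4 (F = -¼*163 = -163/4 ≈ -40.750)
r(c, H) = 10 + c (r(c, H) = c - (-4 - 6) = c - 1*(-10) = c + 10 = 10 + c)
j = 4 (j = 10 - 6 = 4)
U(g) = 24*g (U(g) = 6*(4*g) = 24*g)
n = -1095/4 (n = -163/4 - 1*233 = -163/4 - 233 = -1095/4 ≈ -273.75)
n - U(z) = -1095/4 - 24*(-27) = -1095/4 - 1*(-648) = -1095/4 + 648 = 1497/4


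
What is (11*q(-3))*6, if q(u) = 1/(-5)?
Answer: -66/5 ≈ -13.200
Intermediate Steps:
q(u) = -1/5
(11*q(-3))*6 = (11*(-1/5))*6 = -11/5*6 = -66/5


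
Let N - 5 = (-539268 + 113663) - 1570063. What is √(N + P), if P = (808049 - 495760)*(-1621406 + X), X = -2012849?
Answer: I*√1134939855358 ≈ 1.0653e+6*I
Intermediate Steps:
P = -1134937859695 (P = (808049 - 495760)*(-1621406 - 2012849) = 312289*(-3634255) = -1134937859695)
N = -1995663 (N = 5 + ((-539268 + 113663) - 1570063) = 5 + (-425605 - 1570063) = 5 - 1995668 = -1995663)
√(N + P) = √(-1995663 - 1134937859695) = √(-1134939855358) = I*√1134939855358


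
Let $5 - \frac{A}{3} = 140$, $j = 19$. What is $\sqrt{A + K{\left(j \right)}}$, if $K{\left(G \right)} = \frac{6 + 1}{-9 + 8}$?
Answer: $2 i \sqrt{103} \approx 20.298 i$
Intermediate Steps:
$A = -405$ ($A = 15 - 420 = -405$)
$K{\left(G \right)} = -7$ ($K{\left(G \right)} = \frac{7}{-1} = 7 \left(-1\right) = -7$)
$\sqrt{A + K{\left(j \right)}} = \sqrt{-405 - 7} = \sqrt{-412} = 2 i \sqrt{103}$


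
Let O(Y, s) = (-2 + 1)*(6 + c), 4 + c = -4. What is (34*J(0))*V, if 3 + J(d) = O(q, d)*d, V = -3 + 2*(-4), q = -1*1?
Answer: 1122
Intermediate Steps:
q = -1
V = -11 (V = -3 - 8 = -11)
c = -8 (c = -4 - 4 = -8)
O(Y, s) = 2 (O(Y, s) = (-2 + 1)*(6 - 8) = -1*(-2) = 2)
J(d) = -3 + 2*d
(34*J(0))*V = (34*(-3 + 2*0))*(-11) = (34*(-3 + 0))*(-11) = (34*(-3))*(-11) = -102*(-11) = 1122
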